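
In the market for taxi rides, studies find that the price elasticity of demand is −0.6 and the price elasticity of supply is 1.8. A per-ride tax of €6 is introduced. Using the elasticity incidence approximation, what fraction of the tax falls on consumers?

Incidence ratio: consumers' share ≈ εs / (εs + |εd|) = 1.8 / (1.8 + 0.6) = 0.75.
Supply is the more elastic side, so consumers bear the larger share.

Consumers' share ≈ 0.75.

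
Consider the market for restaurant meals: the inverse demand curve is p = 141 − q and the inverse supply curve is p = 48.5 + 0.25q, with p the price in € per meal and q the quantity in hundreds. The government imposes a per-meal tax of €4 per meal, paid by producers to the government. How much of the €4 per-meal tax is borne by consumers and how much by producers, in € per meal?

Inverting to q(p) form: qd = 141 − p; qs = 4p − 194.
Before the tax: set 141 − p = 4p − 194 → p* = €67, q* = 74.
With the tax collected from producers, supply shifts: qs = 4(p − 4) − 194.
Solving gives q = 70.8 with consumers paying €70.2 and producers receiving €66.2 (the €4 wedge).
Burden on consumers: €3.2; on producers: €0.8. (They sum to €4.)
The less price-elastic side of the market bears the larger share of a per-unit tax.

Consumers bear €3.2 per meal; producers bear €0.8 per meal.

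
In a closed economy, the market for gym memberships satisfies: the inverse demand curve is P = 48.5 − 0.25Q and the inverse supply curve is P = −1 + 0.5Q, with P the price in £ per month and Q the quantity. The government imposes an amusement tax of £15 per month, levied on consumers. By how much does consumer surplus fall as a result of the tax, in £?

Consumer surplus falls by £280.

Rewrite in direct form: Qd = 194 − 4P and Qs = 2P + 2.
Before the tax: set 194 − 4P = 2P + 2 → P* = £32, Q* = 66.
With the tax collected from consumers, demand (in seller-price terms) shifts: Qd = 194 − 4(P + 15).
New equilibrium: consumers pay £37, suppliers receive £22, Q = 46. (Wedge: Pb − Ps = 15.)
ΔCS is the trapezoid between Q = 46 and Q = 66 of height £5: ½ · (66 + 46) · 5 = £280.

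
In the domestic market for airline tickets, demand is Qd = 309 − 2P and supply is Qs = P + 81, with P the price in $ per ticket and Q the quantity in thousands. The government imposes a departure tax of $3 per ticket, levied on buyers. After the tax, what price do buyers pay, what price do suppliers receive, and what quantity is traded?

Without the tax, 309 − 2P = P + 81 gives 3P = 228, so P* = $76 and Q* = 157.
With the tax collected from buyers, demand (in seller-price terms) shifts: Qd = 309 − 2(P + 3).
New equilibrium: buyers pay $77, suppliers receive $74, Q = 155. (Wedge: Pb − Ps = 3.)

Buyers pay $77; suppliers receive $74; quantity = 155.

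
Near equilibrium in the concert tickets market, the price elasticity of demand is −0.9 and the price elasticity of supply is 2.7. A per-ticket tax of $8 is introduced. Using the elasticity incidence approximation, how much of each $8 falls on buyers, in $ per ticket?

Buyers bear ≈ $6 per ticket.

Incidence ratio: buyers' share ≈ εs / (εs + |εd|) = 2.7 / (2.7 + 0.9) = 0.75.
So buyers bear ≈ 0.75 × $8 = $6; suppliers bear $2.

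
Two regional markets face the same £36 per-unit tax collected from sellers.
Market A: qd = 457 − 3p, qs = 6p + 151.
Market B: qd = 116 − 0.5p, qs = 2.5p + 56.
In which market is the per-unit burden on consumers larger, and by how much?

Market A: pre-tax p* = £34, q* = 355; post-tax q = 283; per-unit burden on consumers = £24.
Market B: pre-tax p* = £20, q* = 106; post-tax q = 91; per-unit burden on consumers = £30.
Difference: £24 vs £30 → market B is larger by £6.

Market B, by £6.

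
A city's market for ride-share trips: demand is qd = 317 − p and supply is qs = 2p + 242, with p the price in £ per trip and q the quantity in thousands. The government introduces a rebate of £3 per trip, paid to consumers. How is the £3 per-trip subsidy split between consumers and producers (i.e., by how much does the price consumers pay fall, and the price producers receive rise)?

Consumers gain £2 per trip; producers gain £1 per trip.

Without the subsidy, 317 − p = 2p + 242 gives 3p = 75, so p* = £25 and q* = 292.
With a per-unit subsidy paid to consumers, each effectively pays p − 3, so demand becomes qd = 317 − (p − 3).
New equilibrium: consumers pay £23, producers receive £26, q = 294. (Wedge: pb − ps = −3.)
Gain to consumers: £2; to producers: £1. (They sum to £3.)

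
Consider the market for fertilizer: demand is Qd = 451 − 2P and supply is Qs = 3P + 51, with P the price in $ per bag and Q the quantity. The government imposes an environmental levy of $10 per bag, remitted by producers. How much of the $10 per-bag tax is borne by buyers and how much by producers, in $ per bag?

Before the tax: set 451 − 2P = 3P + 51 → P* = $80, Q* = 291.
With the tax collected from producers, supply shifts: Qs = 3(P − 10) + 51.
Solving gives Q = 279 with buyers paying $86 and producers receiving $76 (the $10 wedge).
Burden on buyers: $6; on producers: $4. (They sum to $10.)

Buyers bear $6 per bag; producers bear $4 per bag.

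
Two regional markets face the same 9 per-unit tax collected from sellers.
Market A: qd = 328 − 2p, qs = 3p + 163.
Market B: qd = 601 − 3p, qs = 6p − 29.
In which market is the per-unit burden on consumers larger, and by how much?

Market B, by 0.6.

Market A: pre-tax p* = 33, q* = 262; post-tax q = 251.2; per-unit burden on consumers = 5.4.
Market B: pre-tax p* = 70, q* = 391; post-tax q = 373; per-unit burden on consumers = 6.
Difference: 5.4 vs 6 → market B is larger by 0.6.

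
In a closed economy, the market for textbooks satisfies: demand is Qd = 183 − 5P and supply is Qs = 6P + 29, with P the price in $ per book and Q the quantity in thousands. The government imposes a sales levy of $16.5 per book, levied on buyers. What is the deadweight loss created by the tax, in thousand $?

Before the tax: set 183 − 5P = 6P + 29 → P* = $14, Q* = 113.
With the tax collected from buyers, demand (in seller-price terms) shifts: Qd = 183 − 5(P + 16.5).
Solving gives Q = 68 with buyers paying $23 and suppliers receiving $6.5 (the $16.5 wedge).
Quantity falls by |ΔQ| = |113 − 68| = 45.
DWL = ½ · t · |ΔQ| = ½ · 16.5 · 45 = $371.25.

Deadweight loss = $371.25 thousand.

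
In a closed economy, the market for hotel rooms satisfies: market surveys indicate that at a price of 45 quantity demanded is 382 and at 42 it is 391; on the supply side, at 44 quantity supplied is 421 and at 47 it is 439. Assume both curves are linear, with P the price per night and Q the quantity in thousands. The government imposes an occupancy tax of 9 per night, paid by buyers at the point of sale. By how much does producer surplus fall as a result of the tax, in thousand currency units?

Demand slope: (391 − 382)/(42 − 45) = -3, so Qd = 517 − 3P.
Supply slope: (439 − 421)/(47 − 44) = 6, so Qs = 6P + 157.
Before the tax: set 517 − 3P = 6P + 157 → P* = 40, Q* = 397.
With the tax collected from buyers, demand (in seller-price terms) shifts: Qd = 517 − 3(P + 9).
New equilibrium: buyers pay 46, sellers receive 37, Q = 379. (Wedge: Pb − Ps = 9.)
ΔPS is the trapezoid between Q = 379 and Q = 397 of height 3: ½ · (397 + 379) · 3 = 1164.

Producer surplus falls by 1164 thousand.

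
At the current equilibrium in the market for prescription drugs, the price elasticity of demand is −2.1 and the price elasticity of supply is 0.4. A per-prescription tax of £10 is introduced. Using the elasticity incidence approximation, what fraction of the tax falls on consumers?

Incidence ratio: consumers' share ≈ εs / (εs + |εd|) = 0.4 / (0.4 + 2.1) = 0.16.
Supply is the less elastic side, so consumers bear the smaller share.

Consumers' share ≈ 0.16.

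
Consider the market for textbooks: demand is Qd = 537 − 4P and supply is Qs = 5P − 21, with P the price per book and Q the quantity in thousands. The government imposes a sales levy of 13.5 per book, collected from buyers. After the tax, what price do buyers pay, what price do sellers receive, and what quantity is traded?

Before the tax: set 537 − 4P = 5P − 21 → P* = 62, Q* = 289.
With the tax collected from buyers, demand (in seller-price terms) shifts: Qd = 537 − 4(P + 13.5).
New equilibrium: buyers pay 69.5, sellers receive 56, Q = 259. (Wedge: Pb − Ps = 13.5.)
The less price-elastic side of the market bears the larger share of a per-unit tax.

Buyers pay 69.5; sellers receive 56; quantity = 259.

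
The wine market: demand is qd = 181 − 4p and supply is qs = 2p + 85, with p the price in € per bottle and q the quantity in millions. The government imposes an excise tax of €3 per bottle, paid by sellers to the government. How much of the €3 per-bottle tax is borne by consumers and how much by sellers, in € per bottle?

Without the tax, 181 − 4p = 2p + 85 gives 6p = 96, so p* = €16 and q* = 117.
With the tax collected from sellers, supply shifts: qs = 2(p − 3) + 85.
New equilibrium: consumers pay €17, sellers receive €14, q = 113. (Wedge: pb − ps = 3.)
Burden on consumers: €1; on sellers: €2. (They sum to €3.)

Consumers bear €1 per bottle; sellers bear €2 per bottle.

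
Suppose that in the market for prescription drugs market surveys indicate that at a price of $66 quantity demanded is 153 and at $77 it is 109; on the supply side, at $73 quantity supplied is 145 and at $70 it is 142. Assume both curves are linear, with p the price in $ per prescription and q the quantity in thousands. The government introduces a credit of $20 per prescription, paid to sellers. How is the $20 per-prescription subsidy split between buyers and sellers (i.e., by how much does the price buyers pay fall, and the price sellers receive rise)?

Buyers gain $4 per prescription; sellers gain $16 per prescription.

Demand slope: (109 − 153)/(77 − 66) = -4, so qd = 417 − 4p.
Supply slope: (142 − 145)/(70 − 73) = 1, so qs = p + 72.
Without the subsidy, 417 − 4p = p + 72 gives 5p = 345, so p* = $69 and q* = 141.
With a per-unit subsidy paid to sellers, each receives p + 20 per unit sold, so supply becomes qs = (p + 20) + 72.
Solving gives q = 157 with buyers paying $65 and sellers receiving $85 (the $20 wedge).
Gain to buyers: $4; to sellers: $16. (They sum to $20.)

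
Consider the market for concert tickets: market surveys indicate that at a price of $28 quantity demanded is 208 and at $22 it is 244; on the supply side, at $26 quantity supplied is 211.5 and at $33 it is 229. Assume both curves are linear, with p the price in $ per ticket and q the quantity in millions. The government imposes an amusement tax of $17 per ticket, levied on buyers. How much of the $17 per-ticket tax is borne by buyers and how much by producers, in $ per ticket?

Demand slope: (244 − 208)/(22 − 28) = -6, so qd = 376 − 6p.
Supply slope: (229 − 211.5)/(33 − 26) = 2.5, so qs = 2.5p + 146.5.
Without the tax, 376 − 6p = 2.5p + 146.5 gives 8.5p = 229.5, so p* = $27 and q* = 214.
With the tax collected from buyers, demand (in seller-price terms) shifts: qd = 376 − 6(p + 17).
Solving gives q = 184 with buyers paying $32 and producers receiving $15 (the $17 wedge).
Burden on buyers: $5; on producers: $12. (They sum to $17.)
The less price-elastic side of the market bears the larger share of a per-unit tax.

Buyers bear $5 per ticket; producers bear $12 per ticket.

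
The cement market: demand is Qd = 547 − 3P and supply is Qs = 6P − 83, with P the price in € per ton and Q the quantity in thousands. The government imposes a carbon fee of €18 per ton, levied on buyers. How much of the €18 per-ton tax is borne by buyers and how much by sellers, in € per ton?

Buyers bear €12 per ton; sellers bear €6 per ton.

Without the tax, 547 − 3P = 6P − 83 gives 9P = 630, so P* = €70 and Q* = 337.
With the tax collected from buyers, demand (in seller-price terms) shifts: Qd = 547 − 3(P + 18).
Solving gives Q = 301 with buyers paying €82 and sellers receiving €64 (the €18 wedge).
Burden on buyers: €12; on sellers: €6. (They sum to €18.)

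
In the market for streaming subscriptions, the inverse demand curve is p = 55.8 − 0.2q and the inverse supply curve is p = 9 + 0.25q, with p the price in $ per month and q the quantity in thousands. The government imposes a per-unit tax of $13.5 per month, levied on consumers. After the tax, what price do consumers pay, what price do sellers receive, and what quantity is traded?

Consumers pay $41; sellers receive $27.5; quantity = 74.

Inverting to q(p) form: qd = 279 − 5p; qs = 4p − 36.
Before the tax: set 279 − 5p = 4p − 36 → p* = $35, q* = 104.
With the tax collected from consumers, demand (in seller-price terms) shifts: qd = 279 − 5(p + 13.5).
Solving gives q = 74 with consumers paying $41 and sellers receiving $27.5 (the $13.5 wedge).
The less price-elastic side of the market bears the larger share of a per-unit tax.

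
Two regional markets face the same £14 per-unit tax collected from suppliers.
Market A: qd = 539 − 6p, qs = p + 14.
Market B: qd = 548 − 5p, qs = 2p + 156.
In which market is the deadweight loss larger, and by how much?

Market A: pre-tax p* = £75, q* = 89; post-tax q = 77; deadweight loss = £84.
Market B: pre-tax p* = £56, q* = 268; post-tax q = 248; deadweight loss = £140.
Difference: £84 vs £140 → market B is larger by £56.

Market B, by £56.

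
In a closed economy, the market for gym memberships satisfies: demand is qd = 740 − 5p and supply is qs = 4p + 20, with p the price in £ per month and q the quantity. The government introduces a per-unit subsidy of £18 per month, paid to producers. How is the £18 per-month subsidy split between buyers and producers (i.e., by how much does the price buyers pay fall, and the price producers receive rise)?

Buyers gain £8 per month; producers gain £10 per month.

Before the subsidy: set 740 − 5p = 4p + 20 → p* = £80, q* = 340.
With a per-unit subsidy paid to producers, each receives p + 18 per unit sold, so supply becomes qs = 4(p + 18) + 20.
Solving gives q = 380 with buyers paying £72 and producers receiving £90 (the £18 wedge).
Gain to buyers: £8; to producers: £10. (They sum to £18.)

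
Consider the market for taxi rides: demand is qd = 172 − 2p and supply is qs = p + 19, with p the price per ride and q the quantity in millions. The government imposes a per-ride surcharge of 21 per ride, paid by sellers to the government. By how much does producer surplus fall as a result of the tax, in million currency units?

Without the tax, 172 − 2p = p + 19 gives 3p = 153, so p* = 51 and q* = 70.
With the tax collected from sellers, supply shifts: qs = (p − 21) + 19.
Solving gives q = 56 with consumers paying 58 and sellers receiving 37 (the 21 wedge).
ΔPS is the trapezoid between Q = 56 and Q = 70 of height 14: ½ · (70 + 56) · 14 = 882.

Producer surplus falls by 882 million.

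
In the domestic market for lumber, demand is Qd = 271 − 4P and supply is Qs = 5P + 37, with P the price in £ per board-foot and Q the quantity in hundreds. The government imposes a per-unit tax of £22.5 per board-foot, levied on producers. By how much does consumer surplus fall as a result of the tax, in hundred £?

Without the tax, 271 − 4P = 5P + 37 gives 9P = 234, so P* = £26 and Q* = 167.
With the tax collected from producers, supply shifts: Qs = 5(P − 22.5) + 37.
New equilibrium: buyers pay £38.5, producers receive £16, Q = 117. (Wedge: Pb − Ps = 22.5.)
ΔCS is the trapezoid between Q = 117 and Q = 167 of height £12.5: ½ · (167 + 117) · 12.5 = £1775.

Consumer surplus falls by £1775 hundred.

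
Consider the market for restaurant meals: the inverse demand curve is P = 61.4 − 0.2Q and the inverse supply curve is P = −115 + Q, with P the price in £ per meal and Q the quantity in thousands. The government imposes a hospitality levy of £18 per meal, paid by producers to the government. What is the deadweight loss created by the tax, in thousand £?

Deadweight loss = £135 thousand.

Rewrite in direct form: Qd = 307 − 5P and Qs = P + 115.
Without the tax, 307 − 5P = P + 115 gives 6P = 192, so P* = £32 and Q* = 147.
With the tax collected from producers, supply shifts: Qs = (P − 18) + 115.
New equilibrium: consumers pay £35, producers receive £17, Q = 132. (Wedge: Pb − Ps = 18.)
Quantity falls by |ΔQ| = |147 − 132| = 15.
DWL = ½ · t · |ΔQ| = ½ · 18 · 15 = £135.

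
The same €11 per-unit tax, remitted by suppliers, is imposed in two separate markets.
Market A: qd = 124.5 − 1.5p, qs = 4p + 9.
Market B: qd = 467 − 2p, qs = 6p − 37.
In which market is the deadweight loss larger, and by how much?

Market B, by €24.75.

Market A: pre-tax p* = €21, q* = 93; post-tax q = 81; deadweight loss = €66.
Market B: pre-tax p* = €63, q* = 341; post-tax q = 324.5; deadweight loss = €90.75.
Difference: €66 vs €90.75 → market B is larger by €24.75.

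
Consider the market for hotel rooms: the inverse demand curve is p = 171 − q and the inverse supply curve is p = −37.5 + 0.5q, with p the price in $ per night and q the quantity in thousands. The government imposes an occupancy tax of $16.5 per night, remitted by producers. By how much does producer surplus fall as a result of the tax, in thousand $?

Producer surplus falls by $734.25 thousand.

Rewrite in direct form: qd = 171 − p and qs = 2p + 75.
Without the tax, 171 − p = 2p + 75 gives 3p = 96, so p* = $32 and q* = 139.
With the tax collected from producers, supply shifts: qs = 2(p − 16.5) + 75.
New equilibrium: consumers pay $43, producers receive $26.5, q = 128. (Wedge: pb − ps = 16.5.)
ΔPS is the trapezoid between Q = 128 and Q = 139 of height $5.5: ½ · (139 + 128) · 5.5 = $734.25.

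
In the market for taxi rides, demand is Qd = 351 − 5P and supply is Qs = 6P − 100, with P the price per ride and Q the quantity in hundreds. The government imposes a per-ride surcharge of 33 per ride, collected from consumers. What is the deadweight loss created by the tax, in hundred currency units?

Deadweight loss = 1485 hundred.

Before the tax: set 351 − 5P = 6P − 100 → P* = 41, Q* = 146.
With the tax collected from consumers, demand (in seller-price terms) shifts: Qd = 351 − 5(P + 33).
Solving gives Q = 56 with consumers paying 59 and producers receiving 26 (the 33 wedge).
Quantity falls by |ΔQ| = |146 − 56| = 90.
DWL = ½ · t · |ΔQ| = ½ · 33 · 90 = 1485.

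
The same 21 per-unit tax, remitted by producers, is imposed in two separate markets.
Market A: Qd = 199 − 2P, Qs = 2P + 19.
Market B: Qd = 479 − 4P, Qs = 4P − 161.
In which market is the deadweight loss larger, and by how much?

Market B, by 220.5.

Market A: pre-tax P* = 45, Q* = 109; post-tax Q = 88; deadweight loss = 220.5.
Market B: pre-tax P* = 80, Q* = 159; post-tax Q = 117; deadweight loss = 441.
Difference: 220.5 vs 441 → market B is larger by 220.5.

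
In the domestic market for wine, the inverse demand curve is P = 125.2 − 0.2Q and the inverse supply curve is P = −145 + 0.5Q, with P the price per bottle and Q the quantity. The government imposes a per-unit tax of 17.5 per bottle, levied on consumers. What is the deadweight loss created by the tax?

Inverting to Q(P) form: Qd = 626 − 5P; Qs = 2P + 290.
Without the tax, 626 − 5P = 2P + 290 gives 7P = 336, so P* = 48 and Q* = 386.
With the tax collected from consumers, demand (in seller-price terms) shifts: Qd = 626 − 5(P + 17.5).
New equilibrium: consumers pay 53, sellers receive 35.5, Q = 361. (Wedge: Pb − Ps = 17.5.)
Quantity falls by |ΔQ| = |386 − 361| = 25.
DWL = ½ · t · |ΔQ| = ½ · 17.5 · 25 = 218.75.

Deadweight loss = 218.75.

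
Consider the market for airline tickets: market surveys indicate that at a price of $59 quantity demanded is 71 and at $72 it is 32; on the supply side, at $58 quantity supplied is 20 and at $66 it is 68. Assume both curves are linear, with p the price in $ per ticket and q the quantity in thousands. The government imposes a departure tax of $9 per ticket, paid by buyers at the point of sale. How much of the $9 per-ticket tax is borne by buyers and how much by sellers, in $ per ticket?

Buyers bear $6 per ticket; sellers bear $3 per ticket.

Demand slope: (32 − 71)/(72 − 59) = -3, so qd = 248 − 3p.
Supply slope: (68 − 20)/(66 − 58) = 6, so qs = 6p − 328.
Before the tax: set 248 − 3p = 6p − 328 → p* = $64, q* = 56.
With the tax collected from buyers, demand (in seller-price terms) shifts: qd = 248 − 3(p + 9).
Solving gives q = 38 with buyers paying $70 and sellers receiving $61 (the $9 wedge).
Burden on buyers: $6; on sellers: $3. (They sum to $9.)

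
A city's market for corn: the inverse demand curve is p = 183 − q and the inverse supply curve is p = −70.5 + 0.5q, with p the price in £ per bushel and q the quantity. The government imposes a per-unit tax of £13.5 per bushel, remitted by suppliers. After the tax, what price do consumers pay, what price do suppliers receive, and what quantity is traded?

Consumers pay £23; suppliers receive £9.5; quantity = 160.

Rewrite in direct form: qd = 183 − p and qs = 2p + 141.
Before the tax: set 183 − p = 2p + 141 → p* = £14, q* = 169.
With the tax collected from suppliers, supply shifts: qs = 2(p − 13.5) + 141.
Solving gives q = 160 with consumers paying £23 and suppliers receiving £9.5 (the £13.5 wedge).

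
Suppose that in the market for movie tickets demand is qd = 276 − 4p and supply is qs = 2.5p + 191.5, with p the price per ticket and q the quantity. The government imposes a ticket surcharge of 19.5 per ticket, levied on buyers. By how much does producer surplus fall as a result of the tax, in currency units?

Producer surplus falls by 2508.

Before the tax: set 276 − 4p = 2.5p + 191.5 → p* = 13, q* = 224.
With the tax collected from buyers, demand (in seller-price terms) shifts: qd = 276 − 4(p + 19.5).
Solving gives q = 194 with buyers paying 20.5 and sellers receiving 1 (the 19.5 wedge).
ΔPS is the trapezoid between Q = 194 and Q = 224 of height 12: ½ · (224 + 194) · 12 = 2508.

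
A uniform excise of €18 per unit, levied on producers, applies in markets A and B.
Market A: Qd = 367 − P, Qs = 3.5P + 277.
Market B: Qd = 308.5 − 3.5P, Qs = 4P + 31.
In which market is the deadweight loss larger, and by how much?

Market A: pre-tax P* = €20, Q* = 347; post-tax Q = 333; deadweight loss = €126.
Market B: pre-tax P* = €37, Q* = 179; post-tax Q = 145.4; deadweight loss = €302.4.
Difference: €126 vs €302.4 → market B is larger by €176.4.

Market B, by €176.4.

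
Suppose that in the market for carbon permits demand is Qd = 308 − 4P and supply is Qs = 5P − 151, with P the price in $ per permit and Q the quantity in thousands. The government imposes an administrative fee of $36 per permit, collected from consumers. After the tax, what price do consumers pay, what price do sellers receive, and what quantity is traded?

Consumers pay $71; sellers receive $35; quantity = 24.

Before the tax: set 308 − 4P = 5P − 151 → P* = $51, Q* = 104.
With the tax collected from consumers, demand (in seller-price terms) shifts: Qd = 308 − 4(P + 36).
Solving gives Q = 24 with consumers paying $71 and sellers receiving $35 (the $36 wedge).
The less price-elastic side of the market bears the larger share of a per-unit tax.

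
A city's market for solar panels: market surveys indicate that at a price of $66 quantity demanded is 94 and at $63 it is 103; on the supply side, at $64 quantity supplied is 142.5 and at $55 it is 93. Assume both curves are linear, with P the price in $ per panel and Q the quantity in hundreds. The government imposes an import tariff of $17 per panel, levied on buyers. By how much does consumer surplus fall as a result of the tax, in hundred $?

Consumer surplus falls by $1083.5 hundred.

Demand slope: (103 − 94)/(63 − 66) = -3, so Qd = 292 − 3P.
Supply slope: (93 − 142.5)/(55 − 64) = 5.5, so Qs = 5.5P − 209.5.
Before the tax: set 292 − 3P = 5.5P − 209.5 → P* = $59, Q* = 115.
With the tax collected from buyers, demand (in seller-price terms) shifts: Qd = 292 − 3(P + 17).
New equilibrium: buyers pay $70, producers receive $53, Q = 82. (Wedge: Pb − Ps = 17.)
ΔCS is the trapezoid between Q = 82 and Q = 115 of height $11: ½ · (115 + 82) · 11 = $1083.5.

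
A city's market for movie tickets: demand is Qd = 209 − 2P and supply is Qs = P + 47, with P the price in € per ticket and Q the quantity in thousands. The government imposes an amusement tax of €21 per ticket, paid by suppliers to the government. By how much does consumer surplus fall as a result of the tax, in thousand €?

Before the tax: set 209 − 2P = P + 47 → P* = €54, Q* = 101.
With the tax collected from suppliers, supply shifts: Qs = (P − 21) + 47.
Solving gives Q = 87 with consumers paying €61 and suppliers receiving €40 (the €21 wedge).
ΔCS is the trapezoid between Q = 87 and Q = 101 of height €7: ½ · (101 + 87) · 7 = €658.

Consumer surplus falls by €658 thousand.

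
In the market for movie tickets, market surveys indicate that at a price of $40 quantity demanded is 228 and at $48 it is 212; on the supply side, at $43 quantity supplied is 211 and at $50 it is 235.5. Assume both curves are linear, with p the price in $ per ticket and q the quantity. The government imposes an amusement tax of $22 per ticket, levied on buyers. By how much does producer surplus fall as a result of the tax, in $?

Producer surplus falls by $1632.

Demand slope: (212 − 228)/(48 − 40) = -2, so qd = 308 − 2p.
Supply slope: (235.5 − 211)/(50 − 43) = 3.5, so qs = 3.5p + 60.5.
Without the tax, 308 − 2p = 3.5p + 60.5 gives 5.5p = 247.5, so p* = $45 and q* = 218.
With the tax collected from buyers, demand (in seller-price terms) shifts: qd = 308 − 2(p + 22).
Solving gives q = 190 with buyers paying $59 and producers receiving $37 (the $22 wedge).
ΔPS is the trapezoid between Q = 190 and Q = 218 of height $8: ½ · (218 + 190) · 8 = $1632.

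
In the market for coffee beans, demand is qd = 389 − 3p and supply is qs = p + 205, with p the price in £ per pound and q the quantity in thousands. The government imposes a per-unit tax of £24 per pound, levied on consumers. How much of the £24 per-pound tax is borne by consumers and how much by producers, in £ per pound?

Consumers bear £6 per pound; producers bear £18 per pound.

Before the tax: set 389 − 3p = p + 205 → p* = £46, q* = 251.
With the tax collected from consumers, demand (in seller-price terms) shifts: qd = 389 − 3(p + 24).
New equilibrium: consumers pay £52, producers receive £28, q = 233. (Wedge: pb − ps = 24.)
Burden on consumers: £6; on producers: £18. (They sum to £24.)
The less price-elastic side of the market bears the larger share of a per-unit tax.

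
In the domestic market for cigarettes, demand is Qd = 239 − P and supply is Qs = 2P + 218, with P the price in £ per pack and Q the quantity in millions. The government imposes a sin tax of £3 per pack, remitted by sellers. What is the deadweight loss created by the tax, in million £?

Before the tax: set 239 − P = 2P + 218 → P* = £7, Q* = 232.
With the tax collected from sellers, supply shifts: Qs = 2(P − 3) + 218.
Solving gives Q = 230 with buyers paying £9 and sellers receiving £6 (the £3 wedge).
Quantity falls by |ΔQ| = |232 − 230| = 2.
DWL = ½ · t · |ΔQ| = ½ · 3 · 2 = £3.

Deadweight loss = £3 million.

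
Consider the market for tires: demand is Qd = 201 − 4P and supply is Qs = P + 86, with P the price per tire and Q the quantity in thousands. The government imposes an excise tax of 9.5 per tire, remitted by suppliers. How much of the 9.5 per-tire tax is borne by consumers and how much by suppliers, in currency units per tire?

Without the tax, 201 − 4P = P + 86 gives 5P = 115, so P* = 23 and Q* = 109.
With the tax collected from suppliers, supply shifts: Qs = (P − 9.5) + 86.
Solving gives Q = 101.4 with consumers paying 24.9 and suppliers receiving 15.4 (the 9.5 wedge).
Burden on consumers: 1.9; on suppliers: 7.6. (They sum to 9.5.)

Consumers bear 1.9 per tire; suppliers bear 7.6 per tire.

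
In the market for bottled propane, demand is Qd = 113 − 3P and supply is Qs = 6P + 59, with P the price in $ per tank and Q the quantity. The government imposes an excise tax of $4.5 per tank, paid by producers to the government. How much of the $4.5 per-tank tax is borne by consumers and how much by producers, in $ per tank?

Consumers bear $3 per tank; producers bear $1.5 per tank.

Without the tax, 113 − 3P = 6P + 59 gives 9P = 54, so P* = $6 and Q* = 95.
With the tax collected from producers, supply shifts: Qs = 6(P − 4.5) + 59.
New equilibrium: consumers pay $9, producers receive $4.5, Q = 86. (Wedge: Pb − Ps = 4.5.)
Burden on consumers: $3; on producers: $1.5. (They sum to $4.5.)
The less price-elastic side of the market bears the larger share of a per-unit tax.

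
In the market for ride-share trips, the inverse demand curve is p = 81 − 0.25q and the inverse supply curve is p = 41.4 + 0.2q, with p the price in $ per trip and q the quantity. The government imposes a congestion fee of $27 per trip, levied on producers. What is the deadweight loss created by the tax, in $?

Inverting to q(p) form: qd = 324 − 4p; qs = 5p − 207.
Without the tax, 324 − 4p = 5p − 207 gives 9p = 531, so p* = $59 and q* = 88.
With the tax collected from producers, supply shifts: qs = 5(p − 27) − 207.
New equilibrium: buyers pay $74, producers receive $47, q = 28. (Wedge: pb − ps = 27.)
Quantity falls by |ΔQ| = |88 − 28| = 60.
DWL = ½ · t · |ΔQ| = ½ · 27 · 60 = $810.

Deadweight loss = $810.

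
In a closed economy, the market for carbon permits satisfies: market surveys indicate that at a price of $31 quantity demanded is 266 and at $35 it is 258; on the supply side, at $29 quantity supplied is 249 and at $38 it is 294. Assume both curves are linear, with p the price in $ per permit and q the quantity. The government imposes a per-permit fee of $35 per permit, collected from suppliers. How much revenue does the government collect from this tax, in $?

Tax revenue = $7490.

Demand slope: (258 − 266)/(35 − 31) = -2, so qd = 328 − 2p.
Supply slope: (294 − 249)/(38 − 29) = 5, so qs = 5p + 104.
Without the tax, 328 − 2p = 5p + 104 gives 7p = 224, so p* = $32 and q* = 264.
With the tax collected from suppliers, supply shifts: qs = 5(p − 35) + 104.
New equilibrium: buyers pay $57, suppliers receive $22, q = 214. (Wedge: pb − ps = 35.)
Revenue = t · Q = 35 · 214 = $7490.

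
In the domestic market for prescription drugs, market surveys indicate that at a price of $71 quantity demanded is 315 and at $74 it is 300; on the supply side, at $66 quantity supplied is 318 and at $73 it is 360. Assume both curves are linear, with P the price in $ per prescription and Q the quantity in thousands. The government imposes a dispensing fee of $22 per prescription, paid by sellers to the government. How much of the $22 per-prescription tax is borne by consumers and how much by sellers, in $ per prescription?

Demand slope: (300 − 315)/(74 − 71) = -5, so Qd = 670 − 5P.
Supply slope: (360 − 318)/(73 − 66) = 6, so Qs = 6P − 78.
Without the tax, 670 − 5P = 6P − 78 gives 11P = 748, so P* = $68 and Q* = 330.
With the tax collected from sellers, supply shifts: Qs = 6(P − 22) − 78.
New equilibrium: consumers pay $80, sellers receive $58, Q = 270. (Wedge: Pb − Ps = 22.)
Burden on consumers: $12; on sellers: $10. (They sum to $22.)
The less price-elastic side of the market bears the larger share of a per-unit tax.

Consumers bear $12 per prescription; sellers bear $10 per prescription.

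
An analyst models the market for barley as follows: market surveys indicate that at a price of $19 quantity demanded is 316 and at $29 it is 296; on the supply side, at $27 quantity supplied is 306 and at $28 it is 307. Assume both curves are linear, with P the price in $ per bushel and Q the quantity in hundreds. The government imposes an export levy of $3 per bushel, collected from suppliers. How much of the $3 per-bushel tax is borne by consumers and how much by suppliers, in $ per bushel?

Demand slope: (296 − 316)/(29 − 19) = -2, so Qd = 354 − 2P.
Supply slope: (307 − 306)/(28 − 27) = 1, so Qs = P + 279.
Before the tax: set 354 − 2P = P + 279 → P* = $25, Q* = 304.
With the tax collected from suppliers, supply shifts: Qs = (P − 3) + 279.
Solving gives Q = 302 with consumers paying $26 and suppliers receiving $23 (the $3 wedge).
Burden on consumers: $1; on suppliers: $2. (They sum to $3.)
The less price-elastic side of the market bears the larger share of a per-unit tax.

Consumers bear $1 per bushel; suppliers bear $2 per bushel.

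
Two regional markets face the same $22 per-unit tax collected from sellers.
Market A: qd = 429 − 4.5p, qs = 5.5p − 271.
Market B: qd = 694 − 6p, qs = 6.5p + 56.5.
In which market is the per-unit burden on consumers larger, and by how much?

Market A: pre-tax p* = $70, q* = 114; post-tax q = 59.55; per-unit burden on consumers = $12.1.
Market B: pre-tax p* = $51, q* = 388; post-tax q = 319.36; per-unit burden on consumers = $11.44.
Difference: $12.1 vs $11.44 → market A is larger by $0.66.

Market A, by $0.66.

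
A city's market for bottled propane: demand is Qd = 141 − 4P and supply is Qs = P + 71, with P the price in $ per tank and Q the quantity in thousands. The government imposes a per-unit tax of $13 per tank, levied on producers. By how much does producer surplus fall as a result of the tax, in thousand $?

Producer surplus falls by $829.92 thousand.

Before the tax: set 141 − 4P = P + 71 → P* = $14, Q* = 85.
With the tax collected from producers, supply shifts: Qs = (P − 13) + 71.
Solving gives Q = 74.6 with buyers paying $16.6 and producers receiving $3.6 (the $13 wedge).
ΔPS is the trapezoid between Q = 74.6 and Q = 85 of height $10.4: ½ · (85 + 74.6) · 10.4 = $829.92.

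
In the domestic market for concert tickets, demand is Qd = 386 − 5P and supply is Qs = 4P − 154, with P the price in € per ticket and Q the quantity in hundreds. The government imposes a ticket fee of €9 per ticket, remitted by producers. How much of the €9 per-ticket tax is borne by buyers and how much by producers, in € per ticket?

Before the tax: set 386 − 5P = 4P − 154 → P* = €60, Q* = 86.
With the tax collected from producers, supply shifts: Qs = 4(P − 9) − 154.
Solving gives Q = 66 with buyers paying €64 and producers receiving €55 (the €9 wedge).
Burden on buyers: €4; on producers: €5. (They sum to €9.)

Buyers bear €4 per ticket; producers bear €5 per ticket.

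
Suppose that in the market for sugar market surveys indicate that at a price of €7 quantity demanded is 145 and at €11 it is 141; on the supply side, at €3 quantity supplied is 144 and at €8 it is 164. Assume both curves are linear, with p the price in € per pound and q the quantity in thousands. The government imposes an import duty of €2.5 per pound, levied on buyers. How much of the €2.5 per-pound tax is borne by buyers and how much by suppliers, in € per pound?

Demand slope: (141 − 145)/(11 − 7) = -1, so qd = 152 − p.
Supply slope: (164 − 144)/(8 − 3) = 4, so qs = 4p + 132.
Before the tax: set 152 − p = 4p + 132 → p* = €4, q* = 148.
With the tax collected from buyers, demand (in seller-price terms) shifts: qd = 152 − (p + 2.5).
New equilibrium: buyers pay €6, suppliers receive €3.5, q = 146. (Wedge: pb − ps = 2.5.)
Burden on buyers: €2; on suppliers: €0.5. (They sum to €2.5.)

Buyers bear €2 per pound; suppliers bear €0.5 per pound.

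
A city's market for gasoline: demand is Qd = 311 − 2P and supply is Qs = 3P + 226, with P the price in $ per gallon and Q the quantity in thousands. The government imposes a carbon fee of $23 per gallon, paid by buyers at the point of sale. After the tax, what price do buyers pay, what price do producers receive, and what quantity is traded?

Before the tax: set 311 − 2P = 3P + 226 → P* = $17, Q* = 277.
With the tax collected from buyers, demand (in seller-price terms) shifts: Qd = 311 − 2(P + 23).
New equilibrium: buyers pay $30.8, producers receive $7.8, Q = 249.4. (Wedge: Pb − Ps = 23.)
The less price-elastic side of the market bears the larger share of a per-unit tax.

Buyers pay $30.8; producers receive $7.8; quantity = 249.4.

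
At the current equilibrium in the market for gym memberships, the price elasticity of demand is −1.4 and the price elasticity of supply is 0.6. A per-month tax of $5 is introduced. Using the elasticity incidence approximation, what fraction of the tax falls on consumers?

Incidence ratio: consumers' share ≈ εs / (εs + |εd|) = 0.6 / (0.6 + 1.4) = 0.3.
Supply is the less elastic side, so consumers bear the smaller share.

Consumers' share ≈ 0.3.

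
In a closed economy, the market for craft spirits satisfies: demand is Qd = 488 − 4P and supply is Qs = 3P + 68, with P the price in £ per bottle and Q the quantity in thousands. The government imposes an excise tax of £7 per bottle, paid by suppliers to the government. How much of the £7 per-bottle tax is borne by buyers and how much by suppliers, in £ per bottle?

Before the tax: set 488 − 4P = 3P + 68 → P* = £60, Q* = 248.
With the tax collected from suppliers, supply shifts: Qs = 3(P − 7) + 68.
New equilibrium: buyers pay £63, suppliers receive £56, Q = 236. (Wedge: Pb − Ps = 7.)
Burden on buyers: £3; on suppliers: £4. (They sum to £7.)
The less price-elastic side of the market bears the larger share of a per-unit tax.

Buyers bear £3 per bottle; suppliers bear £4 per bottle.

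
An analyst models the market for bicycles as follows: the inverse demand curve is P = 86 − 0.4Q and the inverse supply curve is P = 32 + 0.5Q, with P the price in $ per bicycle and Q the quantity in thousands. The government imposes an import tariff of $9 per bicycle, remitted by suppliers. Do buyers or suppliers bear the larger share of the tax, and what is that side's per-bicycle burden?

Suppliers bear the larger share: $5 per bicycle.

Rewrite in direct form: Qd = 215 − 2.5P and Qs = 2P − 64.
Without the tax, 215 − 2.5P = 2P − 64 gives 4.5P = 279, so P* = $62 and Q* = 60.
With the tax collected from suppliers, supply shifts: Qs = 2(P − 9) − 64.
New equilibrium: buyers pay $66, suppliers receive $57, Q = 50. (Wedge: Pb − Ps = 9.)
Per-bicycle burden: buyers $4, suppliers $5.
Suppliers take the larger share because supply is less price-elastic here (demand slope 2.5 vs supply slope 2).
The less price-elastic side of the market bears the larger share of a per-unit tax.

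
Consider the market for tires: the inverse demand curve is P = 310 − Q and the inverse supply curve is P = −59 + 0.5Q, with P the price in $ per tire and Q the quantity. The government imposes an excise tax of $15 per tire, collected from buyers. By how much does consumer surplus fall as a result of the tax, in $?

Inverting to Q(P) form: Qd = 310 − P; Qs = 2P + 118.
Without the tax, 310 − P = 2P + 118 gives 3P = 192, so P* = $64 and Q* = 246.
With the tax collected from buyers, demand (in seller-price terms) shifts: Qd = 310 − (P + 15).
New equilibrium: buyers pay $74, producers receive $59, Q = 236. (Wedge: Pb − Ps = 15.)
ΔCS is the trapezoid between Q = 236 and Q = 246 of height $10: ½ · (246 + 236) · 10 = $2410.

Consumer surplus falls by $2410.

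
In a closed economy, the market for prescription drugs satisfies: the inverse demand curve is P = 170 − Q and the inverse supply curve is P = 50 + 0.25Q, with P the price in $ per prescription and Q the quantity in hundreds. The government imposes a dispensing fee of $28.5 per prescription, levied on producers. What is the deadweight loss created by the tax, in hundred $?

Deadweight loss = $324.9 hundred.

Rewrite in direct form: Qd = 170 − P and Qs = 4P − 200.
Before the tax: set 170 − P = 4P − 200 → P* = $74, Q* = 96.
With the tax collected from producers, supply shifts: Qs = 4(P − 28.5) − 200.
Solving gives Q = 73.2 with buyers paying $96.8 and producers receiving $68.3 (the $28.5 wedge).
Quantity falls by |ΔQ| = |96 − 73.2| = 22.8.
DWL = ½ · t · |ΔQ| = ½ · 28.5 · 22.8 = $324.9.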